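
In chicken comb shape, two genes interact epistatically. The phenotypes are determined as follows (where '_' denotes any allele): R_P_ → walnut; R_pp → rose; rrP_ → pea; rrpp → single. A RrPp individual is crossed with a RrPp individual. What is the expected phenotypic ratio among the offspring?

Cross: RrPp × RrPp — consider each gene separately:
R gene: Rr × Rr → 1 RR, 2 Rr, 1 rr → 3 R_ : 1 rr (out of 4)
P gene: Pp × Pp → 1 PP, 2 Pp, 1 pp → 3 P_ : 1 pp (out of 4)
Genotype classes (out of 4 × 4 = 16): R_P_ = 3×3 = 9; R_pp = 3×1 = 3; rrP_ = 1×3 = 3; rrpp = 1×1 = 1
Apply the phenotype rules: R_P_ (9) → walnut; R_pp (3) → rose; rrP_ (3) → pea; rrpp (1) → single
Phenotype counts (out of 16): 9 walnut, 3 rose, 3 pea, 1 single
Ratio: 9 walnut : 3 rose : 3 pea : 1 single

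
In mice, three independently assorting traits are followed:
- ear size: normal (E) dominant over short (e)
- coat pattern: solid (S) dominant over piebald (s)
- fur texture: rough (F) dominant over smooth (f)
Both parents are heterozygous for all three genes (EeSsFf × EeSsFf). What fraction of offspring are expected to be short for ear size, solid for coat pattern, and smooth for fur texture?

Trihybrid cross: EeSsFf × EeSsFf
Each trait segregates independently with a 3:1 phenotypic ratio, so each gene contributes 3/4 (dominant) or 1/4 (recessive).
Target: short (ear size), solid (coat pattern), smooth (fur texture)
Probability = product of independent per-trait probabilities
= 1/4 × 3/4 × 1/4 = 3/64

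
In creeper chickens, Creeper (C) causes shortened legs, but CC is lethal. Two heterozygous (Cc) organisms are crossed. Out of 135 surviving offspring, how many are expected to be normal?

Cross: Cc × Cc
Punnett square offspring (before lethality): 1 CC, 2 Cc, 1 cc
The CC genotype is lethal (embryos die); surviving offspring: 2 Cc, 1 cc
normal: 1 out of 3 → fraction 1/3
Expected count = 1/3 × 135 = 45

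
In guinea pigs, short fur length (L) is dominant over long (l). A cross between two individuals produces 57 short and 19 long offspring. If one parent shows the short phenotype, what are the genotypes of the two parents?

Observed offspring: 57 short, 19 long
The observed ratio simplifies to 3:1. Long (ll) offspring appear, so each parent must contribute one l allele. The parent stated to show short carries L, so it is Ll. The other parent is then either Ll or ll: Ll × ll would give a 1:1 split, whereas Ll × Ll gives 3:1 — matching the data. So both parents are heterozygous (Ll × Ll).
Parent genotypes: Ll × Ll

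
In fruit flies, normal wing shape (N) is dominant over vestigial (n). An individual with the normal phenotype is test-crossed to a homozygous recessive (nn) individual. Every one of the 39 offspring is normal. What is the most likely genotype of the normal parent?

Test cross: ? × nn
All offspring are normal.
If the unknown parent were heterozygous (Nn), about half of 39 offspring would be vestigial; none are. The unknown parent is most likely homozygous dominant (NN).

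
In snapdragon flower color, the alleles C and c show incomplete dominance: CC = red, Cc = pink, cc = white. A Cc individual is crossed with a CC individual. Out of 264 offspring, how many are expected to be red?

Punnett square for Cc × CC:
Offspring genotypes: 2 CC, 2 Cc
Phenotype counts: 2 red, 2 pink
red: 2 out of 4 → fraction 1/2
Expected count = 1/2 × 264 = 132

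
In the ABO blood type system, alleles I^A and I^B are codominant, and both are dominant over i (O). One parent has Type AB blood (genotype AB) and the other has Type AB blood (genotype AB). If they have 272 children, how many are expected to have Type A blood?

Cross: AB × AB
Possible offspring genotypes: 1 AA, 2 AB, 1 BB
Blood type counts: 1 Type A, 2 Type AB, 1 Type B
Probability of Type A: 1/4
Expected count = 1/4 × 272 = 68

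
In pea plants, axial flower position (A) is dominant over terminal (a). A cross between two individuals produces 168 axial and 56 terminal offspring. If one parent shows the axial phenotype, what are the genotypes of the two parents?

Observed offspring: 168 axial, 56 terminal
The observed ratio simplifies to 3:1. Terminal (aa) offspring appear, so each parent must contribute one a allele. The parent stated to show axial carries A, so it is Aa. The other parent is then either Aa or aa: Aa × aa would give a 1:1 split, whereas Aa × Aa gives 3:1 — matching the data. So both parents are heterozygous (Aa × Aa).
Parent genotypes: Aa × Aa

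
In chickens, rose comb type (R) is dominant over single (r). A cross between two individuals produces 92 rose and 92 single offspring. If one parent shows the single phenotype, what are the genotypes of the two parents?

Observed offspring: 92 rose, 92 single
The observed ratio simplifies to 1:1. One parent shows single, so its genotype must be rr. A 1:1 offspring split requires the other parent to be heterozygous (Rr).
Parent genotypes: rr × Rr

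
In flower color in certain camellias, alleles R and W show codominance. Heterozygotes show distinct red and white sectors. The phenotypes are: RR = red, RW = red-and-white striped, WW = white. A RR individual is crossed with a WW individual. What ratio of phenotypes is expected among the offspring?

Punnett square for RR × WW:
Offspring genotypes: 4 RW
Phenotype counts: 4 red-and-white striped
Ratio: all red-and-white striped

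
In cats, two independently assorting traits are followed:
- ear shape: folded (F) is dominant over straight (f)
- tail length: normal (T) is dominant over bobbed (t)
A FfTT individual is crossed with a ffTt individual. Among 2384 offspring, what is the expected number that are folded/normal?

Dihybrid cross FfTT × ffTt — consider each gene separately:
ear shape: Ff × ff → 2 Ff, 2 ff → 2 F_ : 2 ff (out of 4)
tail length: TT × Tt → 2 TT, 2 Tt → 4 T_ (out of 4)
Combine (counts out of 4 × 4 = 16): folded/normal (F_T_) = 2×4 = 8; straight/normal (ffT_) = 2×4 = 8
Phenotype counts (out of 16): 8 folded/normal, 8 straight/normal
folded/normal: 8 out of 16 → fraction 1/2
Expected count = 1/2 × 2384 = 1192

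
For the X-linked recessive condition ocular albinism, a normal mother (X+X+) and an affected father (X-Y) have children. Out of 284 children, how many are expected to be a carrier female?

Cross: X+X+ × X-Y
Offspring: 2 X+X-, 2 X+Y
Probability of a carrier female: 2/4 = 1/2
Expected count = 1/2 × 284 = 142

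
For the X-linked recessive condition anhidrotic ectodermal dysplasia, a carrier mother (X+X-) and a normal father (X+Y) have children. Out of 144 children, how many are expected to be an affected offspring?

Cross: X+X- × X+Y
Offspring: 1 X+X+, 1 X+Y, 1 X+X-, 1 X-Y
Probability of an affected offspring: 1/4
Expected count = 1/4 × 144 = 36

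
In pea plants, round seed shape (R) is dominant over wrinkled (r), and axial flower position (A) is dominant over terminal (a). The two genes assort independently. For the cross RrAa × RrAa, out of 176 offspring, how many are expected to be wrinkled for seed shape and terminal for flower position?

Dihybrid cross RrAa × RrAa — consider each gene separately:
seed shape: Rr × Rr → 1 RR, 2 Rr, 1 rr → 3 R_ : 1 rr (out of 4)
flower position: Aa × Aa → 1 AA, 2 Aa, 1 aa → 3 A_ : 1 aa (out of 4)
Looking for: wrinkled (rr) and terminal (aa)
P(wrinkled) = 1/4, P(terminal) = 1/4
P(both) = 1/4 × 1/4 = 1/16
Expected count = 1/16 × 176 = 11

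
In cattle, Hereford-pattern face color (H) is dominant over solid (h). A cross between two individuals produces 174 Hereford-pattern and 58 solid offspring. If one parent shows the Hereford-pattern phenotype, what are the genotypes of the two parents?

Observed offspring: 174 Hereford-pattern, 58 solid
The observed ratio simplifies to 3:1. Solid (hh) offspring appear, so each parent must contribute one h allele. The parent stated to show Hereford-pattern carries H, so it is Hh. The other parent is then either Hh or hh: Hh × hh would give a 1:1 split, whereas Hh × Hh gives 3:1 — matching the data. So both parents are heterozygous (Hh × Hh).
Parent genotypes: Hh × Hh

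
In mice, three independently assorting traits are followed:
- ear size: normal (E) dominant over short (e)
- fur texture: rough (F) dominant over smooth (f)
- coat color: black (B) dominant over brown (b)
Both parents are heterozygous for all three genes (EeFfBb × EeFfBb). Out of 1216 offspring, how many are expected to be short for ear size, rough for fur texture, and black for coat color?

Trihybrid cross: EeFfBb × EeFfBb
Each trait segregates independently with a 3:1 phenotypic ratio, so each gene contributes 3/4 (dominant) or 1/4 (recessive).
Target: short (ear size), rough (fur texture), black (coat color)
Probability = product of independent per-trait probabilities
= 1/4 × 3/4 × 3/4 = 9/64
Expected count = 9/64 × 1216 = 171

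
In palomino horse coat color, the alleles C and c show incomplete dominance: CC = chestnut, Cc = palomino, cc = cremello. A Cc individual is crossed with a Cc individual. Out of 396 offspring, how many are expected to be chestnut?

Punnett square for Cc × Cc:
Offspring genotypes: 1 CC, 2 Cc, 1 cc
Phenotype counts: 1 chestnut, 2 palomino, 1 cremello
chestnut: 1 out of 4 → fraction 1/4
Expected count = 1/4 × 396 = 99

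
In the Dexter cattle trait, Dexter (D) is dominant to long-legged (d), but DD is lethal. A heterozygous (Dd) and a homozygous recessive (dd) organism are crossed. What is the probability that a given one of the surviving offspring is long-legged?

Cross: Dd × dd
Punnett square offspring (before lethality): 2 Dd, 2 dd
No DD offspring are produced in this cross.
long-legged: 2 out of 4
Probability: 2/4 = 1/2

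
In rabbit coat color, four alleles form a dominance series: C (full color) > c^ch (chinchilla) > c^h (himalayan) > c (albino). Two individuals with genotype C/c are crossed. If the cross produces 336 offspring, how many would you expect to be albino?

Cross: C/c × C/c
Allele dominance: C > c^ch > c^h > c
Offspring genotypes: 1 C/C, 2 C/c, 1 c/c
Phenotype counts: 3 full color, 1 albino
albino: 1 out of 4 → fraction 1/4
Expected count = 1/4 × 336 = 84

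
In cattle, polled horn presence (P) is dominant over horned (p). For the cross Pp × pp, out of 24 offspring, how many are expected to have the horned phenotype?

Punnett square for Pp × pp:
Offspring genotypes: 2 Pp, 2 pp
Total offspring: 4
Count with target: 2
Probability: 2/4 = 1/2
Expected count = 1/2 × 24 = 12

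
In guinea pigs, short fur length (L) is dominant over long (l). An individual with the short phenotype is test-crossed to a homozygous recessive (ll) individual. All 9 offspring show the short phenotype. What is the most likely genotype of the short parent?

Test cross: ? × ll
All offspring are short.
If the unknown parent were heterozygous (Ll), about half of 9 offspring would be long; none are. The unknown parent is most likely homozygous dominant (LL).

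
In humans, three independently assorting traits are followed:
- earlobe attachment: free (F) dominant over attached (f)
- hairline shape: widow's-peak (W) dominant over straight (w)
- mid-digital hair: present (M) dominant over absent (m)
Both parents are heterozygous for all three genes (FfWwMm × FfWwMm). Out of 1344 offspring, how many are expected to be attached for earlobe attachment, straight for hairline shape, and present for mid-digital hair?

Trihybrid cross: FfWwMm × FfWwMm
Each trait segregates independently with a 3:1 phenotypic ratio, so each gene contributes 3/4 (dominant) or 1/4 (recessive).
Target: attached (earlobe attachment), straight (hairline shape), present (mid-digital hair)
Probability = product of independent per-trait probabilities
= 1/4 × 1/4 × 3/4 = 3/64
Expected count = 3/64 × 1344 = 63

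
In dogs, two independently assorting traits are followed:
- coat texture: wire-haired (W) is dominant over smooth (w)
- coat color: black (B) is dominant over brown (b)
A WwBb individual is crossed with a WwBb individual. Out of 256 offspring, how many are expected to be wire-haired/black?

Dihybrid cross WwBb × WwBb — consider each gene separately:
coat texture: Ww × Ww → 1 WW, 2 Ww, 1 ww → 3 W_ : 1 ww (out of 4)
coat color: Bb × Bb → 1 BB, 2 Bb, 1 bb → 3 B_ : 1 bb (out of 4)
Combine (counts out of 4 × 4 = 16): wire-haired/black (W_B_) = 3×3 = 9; wire-haired/brown (W_bb) = 3×1 = 3; smooth/black (wwB_) = 1×3 = 3; smooth/brown (wwbb) = 1×1 = 1
Phenotype counts (out of 16): 9 wire-haired/black, 3 wire-haired/brown, 3 smooth/black, 1 smooth/brown
wire-haired/black: 9 out of 16 → fraction 9/16
Expected count = 9/16 × 256 = 144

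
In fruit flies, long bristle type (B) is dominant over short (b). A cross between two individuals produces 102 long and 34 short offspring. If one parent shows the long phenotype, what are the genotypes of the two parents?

Observed offspring: 102 long, 34 short
The observed ratio simplifies to 3:1. Short (bb) offspring appear, so each parent must contribute one b allele. The parent stated to show long carries B, so it is Bb. The other parent is then either Bb or bb: Bb × bb would give a 1:1 split, whereas Bb × Bb gives 3:1 — matching the data. So both parents are heterozygous (Bb × Bb).
Parent genotypes: Bb × Bb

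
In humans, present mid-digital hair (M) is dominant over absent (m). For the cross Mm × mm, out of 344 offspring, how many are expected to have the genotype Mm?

Punnett square for Mm × mm:
Offspring genotypes: 2 Mm, 2 mm
Total offspring: 4
Count with target: 2
Probability: 2/4 = 1/2
Expected count = 1/2 × 344 = 172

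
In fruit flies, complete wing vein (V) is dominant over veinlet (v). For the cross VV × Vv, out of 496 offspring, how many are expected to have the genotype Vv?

Punnett square for VV × Vv:
Offspring genotypes: 2 VV, 2 Vv
Total offspring: 4
Count with target: 2
Probability: 2/4 = 1/2
Expected count = 1/2 × 496 = 248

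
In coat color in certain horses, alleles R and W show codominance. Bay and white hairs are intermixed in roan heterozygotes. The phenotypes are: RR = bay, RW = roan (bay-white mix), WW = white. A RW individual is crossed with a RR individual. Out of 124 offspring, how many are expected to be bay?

Punnett square for RW × RR:
Offspring genotypes: 2 RR, 2 RW
Phenotype counts: 2 bay, 2 roan (bay-white mix)
bay: 2 out of 4 → fraction 1/2
Expected count = 1/2 × 124 = 62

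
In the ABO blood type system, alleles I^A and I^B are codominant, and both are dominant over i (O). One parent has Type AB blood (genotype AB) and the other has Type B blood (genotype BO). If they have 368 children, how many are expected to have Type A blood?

Cross: AB × BO
Possible offspring genotypes: 1 AB, 1 AO, 1 BB, 1 BO
Blood type counts: 1 Type AB, 1 Type A, 2 Type B
Probability of Type A: 1/4
Expected count = 1/4 × 368 = 92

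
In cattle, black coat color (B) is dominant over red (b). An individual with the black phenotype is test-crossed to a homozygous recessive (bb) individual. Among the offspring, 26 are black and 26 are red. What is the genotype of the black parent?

Test cross: ? × bb
Offspring: 26 black, 26 red — approximately 1:1.
A 1:1 ratio in a test cross indicates the unknown parent is heterozygous (Bb).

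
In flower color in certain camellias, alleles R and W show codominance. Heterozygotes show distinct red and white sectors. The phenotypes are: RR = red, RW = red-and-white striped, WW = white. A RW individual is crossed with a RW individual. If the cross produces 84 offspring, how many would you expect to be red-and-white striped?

Punnett square for RW × RW:
Offspring genotypes: 1 RR, 2 RW, 1 WW
Phenotype counts: 1 red, 2 red-and-white striped, 1 white
red-and-white striped: 2 out of 4 → fraction 1/2
Expected count = 1/2 × 84 = 42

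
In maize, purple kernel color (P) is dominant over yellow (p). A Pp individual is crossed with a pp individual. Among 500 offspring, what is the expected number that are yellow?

Punnett square for Pp × pp:
Offspring genotypes: 2 Pp, 2 pp
purple: 2, yellow: 2
yellow: 2 out of 4 → fraction 1/2
Expected count = 1/2 × 500 = 250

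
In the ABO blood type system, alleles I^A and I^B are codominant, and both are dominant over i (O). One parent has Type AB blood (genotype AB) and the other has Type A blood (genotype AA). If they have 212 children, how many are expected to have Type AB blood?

Cross: AB × AA
Possible offspring genotypes: 2 AA, 2 AB
Blood type counts: 2 Type A, 2 Type AB
Probability of Type AB: 2/4 = 1/2
Expected count = 1/2 × 212 = 106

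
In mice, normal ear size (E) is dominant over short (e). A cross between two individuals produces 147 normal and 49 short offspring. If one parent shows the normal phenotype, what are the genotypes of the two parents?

Observed offspring: 147 normal, 49 short
The observed ratio simplifies to 3:1. Short (ee) offspring appear, so each parent must contribute one e allele. The parent stated to show normal carries E, so it is Ee. The other parent is then either Ee or ee: Ee × ee would give a 1:1 split, whereas Ee × Ee gives 3:1 — matching the data. So both parents are heterozygous (Ee × Ee).
Parent genotypes: Ee × Ee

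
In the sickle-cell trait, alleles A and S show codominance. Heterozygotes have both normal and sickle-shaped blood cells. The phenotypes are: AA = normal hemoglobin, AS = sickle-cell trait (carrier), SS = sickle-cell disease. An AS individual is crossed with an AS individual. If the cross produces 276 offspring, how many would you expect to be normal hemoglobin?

Punnett square for AS × AS:
Offspring genotypes: 1 AA, 2 AS, 1 SS
Phenotype counts: 1 normal hemoglobin, 2 sickle-cell trait (carrier), 1 sickle-cell disease
normal hemoglobin: 1 out of 4 → fraction 1/4
Expected count = 1/4 × 276 = 69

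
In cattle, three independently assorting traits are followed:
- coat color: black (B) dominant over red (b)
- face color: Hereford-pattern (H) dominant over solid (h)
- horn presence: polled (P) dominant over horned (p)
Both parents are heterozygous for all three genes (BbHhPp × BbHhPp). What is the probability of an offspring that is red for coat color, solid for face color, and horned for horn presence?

Trihybrid cross: BbHhPp × BbHhPp
Each trait segregates independently with a 3:1 phenotypic ratio, so each gene contributes 3/4 (dominant) or 1/4 (recessive).
Target: red (coat color), solid (face color), horned (horn presence)
Probability = product of independent per-trait probabilities
= 1/4 × 1/4 × 1/4 = 1/64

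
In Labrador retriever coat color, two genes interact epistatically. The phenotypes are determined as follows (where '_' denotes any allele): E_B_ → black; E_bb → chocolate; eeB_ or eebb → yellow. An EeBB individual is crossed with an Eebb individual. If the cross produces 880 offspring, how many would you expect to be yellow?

Cross: EeBB × Eebb — consider each gene separately:
E gene: Ee × Ee → 1 EE, 2 Ee, 1 ee → 3 E_ : 1 ee (out of 4)
B gene: BB × bb → 4 Bb → 4 B_ (out of 4)
Genotype classes (out of 4 × 4 = 16): E_B_ = 3×4 = 12; eeB_ = 1×4 = 4
Apply the phenotype rules: E_B_ (12) → black; eeB_ (4) → yellow
Phenotype counts (out of 16): 12 black, 4 yellow
yellow: 4 out of 16 → fraction 1/4
Expected count = 1/4 × 880 = 220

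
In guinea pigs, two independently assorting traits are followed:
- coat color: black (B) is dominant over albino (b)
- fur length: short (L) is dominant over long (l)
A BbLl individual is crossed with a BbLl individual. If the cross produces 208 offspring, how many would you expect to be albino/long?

Dihybrid cross BbLl × BbLl — consider each gene separately:
coat color: Bb × Bb → 1 BB, 2 Bb, 1 bb → 3 B_ : 1 bb (out of 4)
fur length: Ll × Ll → 1 LL, 2 Ll, 1 ll → 3 L_ : 1 ll (out of 4)
Combine (counts out of 4 × 4 = 16): black/short (B_L_) = 3×3 = 9; black/long (B_ll) = 3×1 = 3; albino/short (bbL_) = 1×3 = 3; albino/long (bbll) = 1×1 = 1
Phenotype counts (out of 16): 9 black/short, 3 black/long, 3 albino/short, 1 albino/long
albino/long: 1 out of 16 → fraction 1/16
Expected count = 1/16 × 208 = 13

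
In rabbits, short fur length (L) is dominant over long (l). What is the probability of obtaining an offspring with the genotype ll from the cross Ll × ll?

Punnett square for Ll × ll:
Offspring genotypes: 2 Ll, 2 ll
Total offspring: 4
Count with target: 2
Probability: 2/4 = 1/2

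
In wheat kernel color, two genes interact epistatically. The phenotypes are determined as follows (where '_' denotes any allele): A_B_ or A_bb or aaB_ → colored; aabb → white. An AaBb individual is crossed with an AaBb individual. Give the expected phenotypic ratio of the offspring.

Cross: AaBb × AaBb — consider each gene separately:
A gene: Aa × Aa → 1 AA, 2 Aa, 1 aa → 3 A_ : 1 aa (out of 4)
B gene: Bb × Bb → 1 BB, 2 Bb, 1 bb → 3 B_ : 1 bb (out of 4)
Genotype classes (out of 4 × 4 = 16): A_B_ = 3×3 = 9; A_bb = 3×1 = 3; aaB_ = 1×3 = 3; aabb = 1×1 = 1
Apply the phenotype rules: A_B_ (9) + A_bb (3) + aaB_ (3) → colored; aabb (1) → white
Phenotype counts (out of 16): 15 colored, 1 white
Ratio: 15 colored : 1 white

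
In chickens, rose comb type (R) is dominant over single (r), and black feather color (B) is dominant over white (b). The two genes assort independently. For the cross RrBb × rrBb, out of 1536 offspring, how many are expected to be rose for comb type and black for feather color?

Dihybrid cross RrBb × rrBb — consider each gene separately:
comb type: Rr × rr → 2 Rr, 2 rr → 2 R_ : 2 rr (out of 4)
feather color: Bb × Bb → 1 BB, 2 Bb, 1 bb → 3 B_ : 1 bb (out of 4)
Looking for: rose (R_) and black (B_)
P(rose) = 2/4, P(black) = 3/4
P(both) = 2/4 × 3/4 = 6/16 = 3/8
Expected count = 3/8 × 1536 = 576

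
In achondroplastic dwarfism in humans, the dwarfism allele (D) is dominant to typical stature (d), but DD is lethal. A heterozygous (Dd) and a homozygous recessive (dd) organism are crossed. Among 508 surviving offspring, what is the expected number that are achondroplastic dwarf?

Cross: Dd × dd
Punnett square offspring (before lethality): 2 Dd, 2 dd
No DD offspring are produced in this cross.
achondroplastic dwarf: 2 out of 4 → fraction 1/2
Expected count = 1/2 × 508 = 254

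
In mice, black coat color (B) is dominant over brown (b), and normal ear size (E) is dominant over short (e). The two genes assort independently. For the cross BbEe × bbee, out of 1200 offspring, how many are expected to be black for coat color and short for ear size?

Dihybrid cross BbEe × bbee — consider each gene separately:
coat color: Bb × bb → 2 Bb, 2 bb → 2 B_ : 2 bb (out of 4)
ear size: Ee × ee → 2 Ee, 2 ee → 2 E_ : 2 ee (out of 4)
Looking for: black (B_) and short (ee)
P(black) = 2/4, P(short) = 2/4
P(both) = 2/4 × 2/4 = 4/16 = 1/4
Expected count = 1/4 × 1200 = 300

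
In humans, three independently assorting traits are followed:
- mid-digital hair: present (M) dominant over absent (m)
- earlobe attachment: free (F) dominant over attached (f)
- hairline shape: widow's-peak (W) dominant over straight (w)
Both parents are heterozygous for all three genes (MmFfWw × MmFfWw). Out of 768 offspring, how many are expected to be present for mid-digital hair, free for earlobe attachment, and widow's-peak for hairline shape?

Trihybrid cross: MmFfWw × MmFfWw
Each trait segregates independently with a 3:1 phenotypic ratio, so each gene contributes 3/4 (dominant) or 1/4 (recessive).
Target: present (mid-digital hair), free (earlobe attachment), widow's-peak (hairline shape)
Probability = product of independent per-trait probabilities
= 3/4 × 3/4 × 3/4 = 27/64
Expected count = 27/64 × 768 = 324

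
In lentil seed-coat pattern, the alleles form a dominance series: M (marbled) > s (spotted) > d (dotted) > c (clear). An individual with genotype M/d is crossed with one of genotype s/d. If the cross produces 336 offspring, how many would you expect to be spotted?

Cross: M/d × s/d
Allele dominance: M > s > d > c
Offspring genotypes: 1 M/s, 1 M/d, 1 s/d, 1 d/d
Phenotype counts: 2 marbled, 1 spotted, 1 dotted
spotted: 1 out of 4 → fraction 1/4
Expected count = 1/4 × 336 = 84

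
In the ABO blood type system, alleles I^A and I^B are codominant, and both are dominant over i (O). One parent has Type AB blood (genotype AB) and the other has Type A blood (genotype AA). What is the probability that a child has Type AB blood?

Cross: AB × AA
Possible offspring genotypes: 2 AA, 2 AB
Blood type counts: 2 Type A, 2 Type AB
Probability of Type AB: 2/4 = 1/2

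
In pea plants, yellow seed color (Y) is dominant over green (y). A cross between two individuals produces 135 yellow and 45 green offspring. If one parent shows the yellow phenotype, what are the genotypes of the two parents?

Observed offspring: 135 yellow, 45 green
The observed ratio simplifies to 3:1. Green (yy) offspring appear, so each parent must contribute one y allele. The parent stated to show yellow carries Y, so it is Yy. The other parent is then either Yy or yy: Yy × yy would give a 1:1 split, whereas Yy × Yy gives 3:1 — matching the data. So both parents are heterozygous (Yy × Yy).
Parent genotypes: Yy × Yy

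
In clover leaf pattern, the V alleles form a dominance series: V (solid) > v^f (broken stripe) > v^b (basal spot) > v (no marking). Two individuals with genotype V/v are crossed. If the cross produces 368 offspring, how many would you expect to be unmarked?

Cross: V/v × V/v
Allele dominance: V > v^f > v^b > v
Offspring genotypes: 1 V/V, 2 V/v, 1 v/v
Phenotype counts: 3 solid, 1 unmarked
unmarked: 1 out of 4 → fraction 1/4
Expected count = 1/4 × 368 = 92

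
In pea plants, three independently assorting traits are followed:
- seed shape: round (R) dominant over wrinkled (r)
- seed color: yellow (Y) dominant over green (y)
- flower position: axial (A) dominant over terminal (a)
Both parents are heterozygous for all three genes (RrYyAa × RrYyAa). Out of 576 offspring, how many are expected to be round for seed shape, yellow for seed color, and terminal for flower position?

Trihybrid cross: RrYyAa × RrYyAa
Each trait segregates independently with a 3:1 phenotypic ratio, so each gene contributes 3/4 (dominant) or 1/4 (recessive).
Target: round (seed shape), yellow (seed color), terminal (flower position)
Probability = product of independent per-trait probabilities
= 3/4 × 3/4 × 1/4 = 9/64
Expected count = 9/64 × 576 = 81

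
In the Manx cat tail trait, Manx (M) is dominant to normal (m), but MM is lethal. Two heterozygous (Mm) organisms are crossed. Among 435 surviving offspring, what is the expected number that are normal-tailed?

Cross: Mm × Mm
Punnett square offspring (before lethality): 1 MM, 2 Mm, 1 mm
The MM genotype is lethal (embryos die); surviving offspring: 2 Mm, 1 mm
normal-tailed: 1 out of 3 → fraction 1/3
Expected count = 1/3 × 435 = 145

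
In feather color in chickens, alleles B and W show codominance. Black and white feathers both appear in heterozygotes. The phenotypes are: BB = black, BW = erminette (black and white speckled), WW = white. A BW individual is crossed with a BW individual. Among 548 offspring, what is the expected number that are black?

Punnett square for BW × BW:
Offspring genotypes: 1 BB, 2 BW, 1 WW
Phenotype counts: 1 black, 2 erminette (black and white speckled), 1 white
black: 1 out of 4 → fraction 1/4
Expected count = 1/4 × 548 = 137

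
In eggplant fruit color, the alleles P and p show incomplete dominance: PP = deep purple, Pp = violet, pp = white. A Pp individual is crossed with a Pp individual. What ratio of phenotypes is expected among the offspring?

Punnett square for Pp × Pp:
Offspring genotypes: 1 PP, 2 Pp, 1 pp
Phenotype counts: 1 deep purple, 2 violet, 1 white
Ratio: 1 deep purple : 2 violet : 1 white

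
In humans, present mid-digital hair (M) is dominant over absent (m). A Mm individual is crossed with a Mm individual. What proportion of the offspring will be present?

Punnett square for Mm × Mm:
Offspring genotypes: 1 MM, 2 Mm, 1 mm
present: 3, absent: 1
present: 3 out of 4
Probability: 3/4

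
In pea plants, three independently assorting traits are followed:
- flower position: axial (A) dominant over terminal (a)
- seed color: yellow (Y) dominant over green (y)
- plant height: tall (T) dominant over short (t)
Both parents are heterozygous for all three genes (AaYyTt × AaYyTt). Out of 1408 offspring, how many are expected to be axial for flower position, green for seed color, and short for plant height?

Trihybrid cross: AaYyTt × AaYyTt
Each trait segregates independently with a 3:1 phenotypic ratio, so each gene contributes 3/4 (dominant) or 1/4 (recessive).
Target: axial (flower position), green (seed color), short (plant height)
Probability = product of independent per-trait probabilities
= 3/4 × 1/4 × 1/4 = 3/64
Expected count = 3/64 × 1408 = 66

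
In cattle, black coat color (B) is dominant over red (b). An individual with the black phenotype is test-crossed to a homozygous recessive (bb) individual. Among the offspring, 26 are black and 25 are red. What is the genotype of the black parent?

Test cross: ? × bb
Offspring: 26 black, 25 red — approximately 1:1.
A 1:1 ratio in a test cross indicates the unknown parent is heterozygous (Bb).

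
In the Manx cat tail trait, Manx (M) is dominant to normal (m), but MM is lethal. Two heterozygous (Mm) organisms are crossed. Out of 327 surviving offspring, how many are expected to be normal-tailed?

Cross: Mm × Mm
Punnett square offspring (before lethality): 1 MM, 2 Mm, 1 mm
The MM genotype is lethal (embryos die); surviving offspring: 2 Mm, 1 mm
normal-tailed: 1 out of 3 → fraction 1/3
Expected count = 1/3 × 327 = 109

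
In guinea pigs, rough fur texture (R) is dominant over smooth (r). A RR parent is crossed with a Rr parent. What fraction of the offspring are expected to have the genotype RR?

Punnett square for RR × Rr:
Offspring genotypes: 2 RR, 2 Rr
Total offspring: 4
Count with target: 2
Probability: 2/4 = 1/2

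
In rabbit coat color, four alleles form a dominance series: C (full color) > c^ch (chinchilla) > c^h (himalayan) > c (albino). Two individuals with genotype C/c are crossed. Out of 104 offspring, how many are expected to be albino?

Cross: C/c × C/c
Allele dominance: C > c^ch > c^h > c
Offspring genotypes: 1 C/C, 2 C/c, 1 c/c
Phenotype counts: 3 full color, 1 albino
albino: 1 out of 4 → fraction 1/4
Expected count = 1/4 × 104 = 26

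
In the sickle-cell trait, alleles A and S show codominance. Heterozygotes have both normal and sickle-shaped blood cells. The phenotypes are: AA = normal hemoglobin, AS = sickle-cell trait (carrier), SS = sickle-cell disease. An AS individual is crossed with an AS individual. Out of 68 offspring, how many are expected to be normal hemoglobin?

Punnett square for AS × AS:
Offspring genotypes: 1 AA, 2 AS, 1 SS
Phenotype counts: 1 normal hemoglobin, 2 sickle-cell trait (carrier), 1 sickle-cell disease
normal hemoglobin: 1 out of 4 → fraction 1/4
Expected count = 1/4 × 68 = 17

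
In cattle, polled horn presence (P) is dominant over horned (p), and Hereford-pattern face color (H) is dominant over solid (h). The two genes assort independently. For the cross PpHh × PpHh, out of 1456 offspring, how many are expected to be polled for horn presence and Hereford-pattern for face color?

Dihybrid cross PpHh × PpHh — consider each gene separately:
horn presence: Pp × Pp → 1 PP, 2 Pp, 1 pp → 3 P_ : 1 pp (out of 4)
face color: Hh × Hh → 1 HH, 2 Hh, 1 hh → 3 H_ : 1 hh (out of 4)
Looking for: polled (P_) and Hereford-pattern (H_)
P(polled) = 3/4, P(Hereford-pattern) = 3/4
P(both) = 3/4 × 3/4 = 9/16
Expected count = 9/16 × 1456 = 819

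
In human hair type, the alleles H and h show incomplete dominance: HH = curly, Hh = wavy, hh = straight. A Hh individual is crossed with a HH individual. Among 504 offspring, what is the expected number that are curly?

Punnett square for Hh × HH:
Offspring genotypes: 2 HH, 2 Hh
Phenotype counts: 2 curly, 2 wavy
curly: 2 out of 4 → fraction 1/2
Expected count = 1/2 × 504 = 252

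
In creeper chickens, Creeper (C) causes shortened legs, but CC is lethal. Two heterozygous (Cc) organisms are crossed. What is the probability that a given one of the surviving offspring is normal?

Cross: Cc × Cc
Punnett square offspring (before lethality): 1 CC, 2 Cc, 1 cc
The CC genotype is lethal (embryos die); surviving offspring: 2 Cc, 1 cc
normal: 1 out of 3
Probability: 1/3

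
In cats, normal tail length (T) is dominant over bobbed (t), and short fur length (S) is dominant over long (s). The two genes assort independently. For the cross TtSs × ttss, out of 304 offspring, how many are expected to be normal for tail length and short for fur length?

Dihybrid cross TtSs × ttss — consider each gene separately:
tail length: Tt × tt → 2 Tt, 2 tt → 2 T_ : 2 tt (out of 4)
fur length: Ss × ss → 2 Ss, 2 ss → 2 S_ : 2 ss (out of 4)
Looking for: normal (T_) and short (S_)
P(normal) = 2/4, P(short) = 2/4
P(both) = 2/4 × 2/4 = 4/16 = 1/4
Expected count = 1/4 × 304 = 76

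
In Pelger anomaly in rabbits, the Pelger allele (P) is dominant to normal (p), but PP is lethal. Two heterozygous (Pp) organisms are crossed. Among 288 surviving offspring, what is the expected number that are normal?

Cross: Pp × Pp
Punnett square offspring (before lethality): 1 PP, 2 Pp, 1 pp
The PP genotype is lethal (embryos die); surviving offspring: 2 Pp, 1 pp
normal: 1 out of 3 → fraction 1/3
Expected count = 1/3 × 288 = 96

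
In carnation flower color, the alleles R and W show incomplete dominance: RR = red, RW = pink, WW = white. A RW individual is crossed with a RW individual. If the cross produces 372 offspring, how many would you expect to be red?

Punnett square for RW × RW:
Offspring genotypes: 1 RR, 2 RW, 1 WW
Phenotype counts: 1 red, 2 pink, 1 white
red: 1 out of 4 → fraction 1/4
Expected count = 1/4 × 372 = 93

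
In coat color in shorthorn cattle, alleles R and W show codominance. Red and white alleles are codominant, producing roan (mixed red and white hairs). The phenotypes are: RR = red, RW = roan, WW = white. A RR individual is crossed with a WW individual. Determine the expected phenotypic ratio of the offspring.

Punnett square for RR × WW:
Offspring genotypes: 4 RW
Phenotype counts: 4 roan
Ratio: all roan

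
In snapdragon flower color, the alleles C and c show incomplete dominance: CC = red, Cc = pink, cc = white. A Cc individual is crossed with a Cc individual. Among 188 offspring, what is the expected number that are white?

Punnett square for Cc × Cc:
Offspring genotypes: 1 CC, 2 Cc, 1 cc
Phenotype counts: 1 red, 2 pink, 1 white
white: 1 out of 4 → fraction 1/4
Expected count = 1/4 × 188 = 47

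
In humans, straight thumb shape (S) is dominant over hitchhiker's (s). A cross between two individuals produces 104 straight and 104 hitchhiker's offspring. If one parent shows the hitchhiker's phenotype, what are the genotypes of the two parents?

Observed offspring: 104 straight, 104 hitchhiker's
The observed ratio simplifies to 1:1. One parent shows hitchhiker's, so its genotype must be ss. A 1:1 offspring split requires the other parent to be heterozygous (Ss).
Parent genotypes: ss × Ss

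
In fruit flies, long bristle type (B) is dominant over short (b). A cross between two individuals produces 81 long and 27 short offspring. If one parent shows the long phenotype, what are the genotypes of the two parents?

Observed offspring: 81 long, 27 short
The observed ratio simplifies to 3:1. Short (bb) offspring appear, so each parent must contribute one b allele. The parent stated to show long carries B, so it is Bb. The other parent is then either Bb or bb: Bb × bb would give a 1:1 split, whereas Bb × Bb gives 3:1 — matching the data. So both parents are heterozygous (Bb × Bb).
Parent genotypes: Bb × Bb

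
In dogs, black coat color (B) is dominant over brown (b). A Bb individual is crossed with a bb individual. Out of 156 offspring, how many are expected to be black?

Punnett square for Bb × bb:
Offspring genotypes: 2 Bb, 2 bb
black: 2, brown: 2
black: 2 out of 4 → fraction 1/2
Expected count = 1/2 × 156 = 78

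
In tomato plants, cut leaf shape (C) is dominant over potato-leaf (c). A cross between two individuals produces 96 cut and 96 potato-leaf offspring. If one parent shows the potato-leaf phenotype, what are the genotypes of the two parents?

Observed offspring: 96 cut, 96 potato-leaf
The observed ratio simplifies to 1:1. One parent shows potato-leaf, so its genotype must be cc. A 1:1 offspring split requires the other parent to be heterozygous (Cc).
Parent genotypes: cc × Cc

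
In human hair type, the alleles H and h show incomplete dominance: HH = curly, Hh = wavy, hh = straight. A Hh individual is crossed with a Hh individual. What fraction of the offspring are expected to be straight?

Punnett square for Hh × Hh:
Offspring genotypes: 1 HH, 2 Hh, 1 hh
Phenotype counts: 1 curly, 2 wavy, 1 straight
straight: 1 out of 4
Probability: 1/4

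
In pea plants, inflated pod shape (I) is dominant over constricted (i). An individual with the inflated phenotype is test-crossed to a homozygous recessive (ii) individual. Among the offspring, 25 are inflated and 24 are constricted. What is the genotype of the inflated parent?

Test cross: ? × ii
Offspring: 25 inflated, 24 constricted — approximately 1:1.
A 1:1 ratio in a test cross indicates the unknown parent is heterozygous (Ii).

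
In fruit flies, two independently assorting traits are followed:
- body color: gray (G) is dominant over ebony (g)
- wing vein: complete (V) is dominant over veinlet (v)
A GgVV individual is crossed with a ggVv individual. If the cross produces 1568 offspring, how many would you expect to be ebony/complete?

Dihybrid cross GgVV × ggVv — consider each gene separately:
body color: Gg × gg → 2 Gg, 2 gg → 2 G_ : 2 gg (out of 4)
wing vein: VV × Vv → 2 VV, 2 Vv → 4 V_ (out of 4)
Combine (counts out of 4 × 4 = 16): gray/complete (G_V_) = 2×4 = 8; ebony/complete (ggV_) = 2×4 = 8
Phenotype counts (out of 16): 8 gray/complete, 8 ebony/complete
ebony/complete: 8 out of 16 → fraction 1/2
Expected count = 1/2 × 1568 = 784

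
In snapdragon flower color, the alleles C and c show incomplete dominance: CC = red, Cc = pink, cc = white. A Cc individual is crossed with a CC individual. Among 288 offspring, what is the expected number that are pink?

Punnett square for Cc × CC:
Offspring genotypes: 2 CC, 2 Cc
Phenotype counts: 2 red, 2 pink
pink: 2 out of 4 → fraction 1/2
Expected count = 1/2 × 288 = 144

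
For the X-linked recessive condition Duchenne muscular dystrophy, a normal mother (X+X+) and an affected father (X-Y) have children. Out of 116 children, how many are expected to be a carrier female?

Cross: X+X+ × X-Y
Offspring: 2 X+X-, 2 X+Y
Probability of a carrier female: 2/4 = 1/2
Expected count = 1/2 × 116 = 58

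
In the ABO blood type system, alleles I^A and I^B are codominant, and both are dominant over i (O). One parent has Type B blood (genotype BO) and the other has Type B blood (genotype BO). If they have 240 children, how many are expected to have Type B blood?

Cross: BO × BO
Possible offspring genotypes: 1 BB, 2 BO, 1 OO
Blood type counts: 3 Type B, 1 Type O
Probability of Type B: 3/4
Expected count = 3/4 × 240 = 180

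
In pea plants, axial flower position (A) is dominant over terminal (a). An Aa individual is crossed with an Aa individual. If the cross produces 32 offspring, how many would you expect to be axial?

Punnett square for Aa × Aa:
Offspring genotypes: 1 AA, 2 Aa, 1 aa
axial: 3, terminal: 1
axial: 3 out of 4 → fraction 3/4
Expected count = 3/4 × 32 = 24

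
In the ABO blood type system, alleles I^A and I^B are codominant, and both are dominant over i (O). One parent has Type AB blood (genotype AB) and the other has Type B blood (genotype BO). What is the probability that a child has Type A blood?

Cross: AB × BO
Possible offspring genotypes: 1 AB, 1 AO, 1 BB, 1 BO
Blood type counts: 1 Type AB, 1 Type A, 2 Type B
Probability of Type A: 1/4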